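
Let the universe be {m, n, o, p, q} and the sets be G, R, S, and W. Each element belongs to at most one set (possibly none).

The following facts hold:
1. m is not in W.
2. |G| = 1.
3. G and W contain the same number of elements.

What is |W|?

1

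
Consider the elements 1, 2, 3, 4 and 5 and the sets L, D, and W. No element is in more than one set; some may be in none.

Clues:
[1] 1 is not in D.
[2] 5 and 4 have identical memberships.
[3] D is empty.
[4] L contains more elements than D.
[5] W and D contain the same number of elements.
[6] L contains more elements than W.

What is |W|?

0

From (1): 1 ∉ D.
(3): D already has 0, so the rest are out.
Suppose 1 ∈ W: no assignment then satisfies all the clues, so 1 ∉ W.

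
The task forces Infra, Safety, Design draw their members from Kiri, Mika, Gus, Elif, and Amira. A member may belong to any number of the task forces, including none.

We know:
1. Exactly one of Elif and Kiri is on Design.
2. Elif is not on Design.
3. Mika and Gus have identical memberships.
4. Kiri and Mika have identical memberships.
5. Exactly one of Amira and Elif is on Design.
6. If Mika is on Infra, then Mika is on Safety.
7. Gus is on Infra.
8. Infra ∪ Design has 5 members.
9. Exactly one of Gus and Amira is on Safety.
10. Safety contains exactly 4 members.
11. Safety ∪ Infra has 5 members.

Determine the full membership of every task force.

Infra = {Amira, Elif, Gus, Kiri, Mika}; Safety = {Elif, Gus, Kiri, Mika}; Design = {Amira, Gus, Kiri, Mika}

From (2): Elif ∉ Design.
From (7): Gus ∈ Infra.
(1) (exactly one): Kiri ∈ Design.
(3): Mika matches Gus: Mika ∈ Infra.
(4): Kiri matches Mika: Kiri ∈ Infra.
(4): Mika matches Kiri: Mika ∈ Design.
(5) (exactly one): Amira ∈ Design.
(6): Mika ∈ Safety.
(3): Gus matches Mika: Gus ∈ Safety.
(3): Gus matches Mika: Gus ∈ Design.
(4): Kiri matches Mika: Kiri ∈ Safety.
Suppose Elif ∉ Infra: no assignment then satisfies all the clues, so Elif ∈ Infra.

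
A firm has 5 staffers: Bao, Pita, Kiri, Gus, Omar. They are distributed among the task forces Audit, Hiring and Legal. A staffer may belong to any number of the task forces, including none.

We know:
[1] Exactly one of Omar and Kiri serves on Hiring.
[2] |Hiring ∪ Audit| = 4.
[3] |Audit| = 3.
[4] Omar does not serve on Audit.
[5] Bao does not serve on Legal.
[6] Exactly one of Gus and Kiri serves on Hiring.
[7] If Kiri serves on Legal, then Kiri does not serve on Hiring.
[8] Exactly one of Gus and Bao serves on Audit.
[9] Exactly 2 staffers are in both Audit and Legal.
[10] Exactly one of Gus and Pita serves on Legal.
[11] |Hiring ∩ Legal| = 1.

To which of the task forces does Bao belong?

Bao: none

From (4): Omar ∉ Audit.
From (5): Bao ∉ Legal.
Suppose Bao ∈ Audit: no assignment then satisfies all the clues, so Bao ∉ Audit.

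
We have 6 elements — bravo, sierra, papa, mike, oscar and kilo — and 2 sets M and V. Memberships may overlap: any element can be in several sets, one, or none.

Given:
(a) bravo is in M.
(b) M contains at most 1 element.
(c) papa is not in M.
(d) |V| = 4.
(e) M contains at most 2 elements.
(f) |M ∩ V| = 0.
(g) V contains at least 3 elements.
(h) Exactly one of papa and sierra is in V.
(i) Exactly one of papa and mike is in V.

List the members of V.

From (a): bravo ∈ M.
From (c): papa ∉ M.
(b): M already has 1, so the rest are out.
Suppose bravo ∈ V: no assignment then satisfies all the clues, so bravo ∉ V.

V = {kilo, mike, oscar, sierra}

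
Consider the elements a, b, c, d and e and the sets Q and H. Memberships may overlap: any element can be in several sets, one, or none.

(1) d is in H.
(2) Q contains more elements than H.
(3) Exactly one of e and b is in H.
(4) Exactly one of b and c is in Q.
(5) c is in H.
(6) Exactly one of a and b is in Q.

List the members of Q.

Q = {a, c, d, e}

From (1): d ∈ H.
From (5): c ∈ H.
Suppose a ∉ Q: no assignment then satisfies all the clues, so a ∈ Q.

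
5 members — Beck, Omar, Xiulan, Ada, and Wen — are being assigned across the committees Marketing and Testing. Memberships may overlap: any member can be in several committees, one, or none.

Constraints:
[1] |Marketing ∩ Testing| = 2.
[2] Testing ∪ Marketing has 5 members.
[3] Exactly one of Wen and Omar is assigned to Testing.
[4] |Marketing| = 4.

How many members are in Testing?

3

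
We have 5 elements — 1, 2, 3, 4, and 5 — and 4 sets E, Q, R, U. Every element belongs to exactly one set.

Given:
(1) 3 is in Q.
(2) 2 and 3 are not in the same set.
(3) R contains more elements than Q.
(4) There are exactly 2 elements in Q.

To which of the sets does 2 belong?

2: R

From (1): 3 ∈ Q.
(2): 2 ∉ Q.
Suppose 2 ∈ E: no assignment then satisfies all the clues, so 2 ∉ E.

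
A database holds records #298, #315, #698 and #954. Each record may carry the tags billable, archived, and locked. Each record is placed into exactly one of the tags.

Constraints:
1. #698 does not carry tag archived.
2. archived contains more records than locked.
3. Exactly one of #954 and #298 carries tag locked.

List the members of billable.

From (1): #698 ∉ archived.
Suppose #298 ∈ billable: no assignment then satisfies all the clues, so #298 ∉ billable.

billable = {#698}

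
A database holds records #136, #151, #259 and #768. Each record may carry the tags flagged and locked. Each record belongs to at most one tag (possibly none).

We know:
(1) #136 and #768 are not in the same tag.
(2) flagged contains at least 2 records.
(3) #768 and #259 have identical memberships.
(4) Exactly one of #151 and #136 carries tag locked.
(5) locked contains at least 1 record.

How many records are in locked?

1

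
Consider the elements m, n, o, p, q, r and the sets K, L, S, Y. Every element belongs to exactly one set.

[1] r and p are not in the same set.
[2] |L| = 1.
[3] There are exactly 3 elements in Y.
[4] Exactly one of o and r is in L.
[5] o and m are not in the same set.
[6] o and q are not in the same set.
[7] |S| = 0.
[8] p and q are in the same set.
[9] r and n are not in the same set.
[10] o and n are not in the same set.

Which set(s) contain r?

(7): S already has 0, so the rest are out.
Suppose r ∉ K: no assignment then satisfies all the clues, so r ∈ K.

r: K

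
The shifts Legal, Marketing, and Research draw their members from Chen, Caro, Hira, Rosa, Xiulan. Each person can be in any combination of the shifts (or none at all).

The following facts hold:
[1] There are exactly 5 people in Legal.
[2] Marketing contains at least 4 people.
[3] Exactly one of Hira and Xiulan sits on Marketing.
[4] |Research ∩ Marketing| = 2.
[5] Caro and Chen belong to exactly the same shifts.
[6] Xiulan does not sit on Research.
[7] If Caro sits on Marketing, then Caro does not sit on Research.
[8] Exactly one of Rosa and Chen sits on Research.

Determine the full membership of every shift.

Legal = {Caro, Chen, Hira, Rosa, Xiulan}; Marketing = {Caro, Chen, Hira, Rosa}; Research = {Hira, Rosa}

From (6): Xiulan ∉ Research.
(1): only 5 candidates remain for Legal, so all are in.
Suppose Chen ∉ Marketing: no assignment then satisfies all the clues, so Chen ∈ Marketing.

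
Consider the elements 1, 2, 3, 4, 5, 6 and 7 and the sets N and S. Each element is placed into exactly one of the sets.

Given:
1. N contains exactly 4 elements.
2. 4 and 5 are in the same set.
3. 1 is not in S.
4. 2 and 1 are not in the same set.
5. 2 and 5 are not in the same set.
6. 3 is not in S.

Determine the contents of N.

N = {1, 3, 4, 5}

From (3): 1 ∉ S.
From (6): 3 ∉ S.
Only one set left: 1 ∈ N.
Only one set left: 3 ∈ N.
(4): 2 ∉ N.
Only one set left: 2 ∈ S.
(5): 5 ∉ S.
Only one set left: 5 ∈ N.
(2): 4 matches 5: 4 ∈ N.
(1): N already has 4, so the rest are out.
Only one set left: 6 ∈ S.
Only one set left: 7 ∈ S.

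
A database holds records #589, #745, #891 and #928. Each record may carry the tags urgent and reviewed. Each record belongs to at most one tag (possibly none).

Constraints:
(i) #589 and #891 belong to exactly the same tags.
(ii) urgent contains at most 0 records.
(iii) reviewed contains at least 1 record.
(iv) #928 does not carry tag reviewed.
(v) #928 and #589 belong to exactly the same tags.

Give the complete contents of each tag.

urgent = {}; reviewed = {#745}

From (iv): #928 ∉ reviewed.
(ii): urgent already has 0, so the rest are out.
(v): #589 matches #928: #589 ∉ reviewed.
(i): #891 matches #589: #891 ∉ reviewed.
(iii): only 1 candidates remain for reviewed, so all are in.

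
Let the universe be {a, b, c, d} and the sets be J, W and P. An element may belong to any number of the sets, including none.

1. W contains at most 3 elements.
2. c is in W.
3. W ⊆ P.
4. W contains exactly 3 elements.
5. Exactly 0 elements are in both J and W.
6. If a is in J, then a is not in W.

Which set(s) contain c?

From (2): c ∈ W.
(3) with c ∈ W: c ∈ P.
Suppose c ∈ J: no assignment then satisfies all the clues, so c ∉ J.

c: P, W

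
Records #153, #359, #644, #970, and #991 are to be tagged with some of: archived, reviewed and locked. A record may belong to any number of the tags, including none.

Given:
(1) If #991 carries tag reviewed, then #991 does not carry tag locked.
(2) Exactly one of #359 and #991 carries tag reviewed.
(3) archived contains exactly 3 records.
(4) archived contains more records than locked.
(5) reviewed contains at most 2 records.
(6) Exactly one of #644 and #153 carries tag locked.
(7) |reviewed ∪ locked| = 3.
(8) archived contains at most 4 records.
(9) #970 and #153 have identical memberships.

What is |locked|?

2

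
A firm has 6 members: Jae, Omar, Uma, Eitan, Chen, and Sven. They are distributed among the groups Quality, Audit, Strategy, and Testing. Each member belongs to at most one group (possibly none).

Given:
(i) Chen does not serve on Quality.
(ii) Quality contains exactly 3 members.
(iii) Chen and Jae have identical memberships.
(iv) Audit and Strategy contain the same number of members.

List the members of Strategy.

Strategy = {}

From (i): Chen ∉ Quality.
(iii): Jae matches Chen: Jae ∉ Quality.
Suppose Jae ∈ Strategy: no assignment then satisfies all the clues, so Jae ∉ Strategy.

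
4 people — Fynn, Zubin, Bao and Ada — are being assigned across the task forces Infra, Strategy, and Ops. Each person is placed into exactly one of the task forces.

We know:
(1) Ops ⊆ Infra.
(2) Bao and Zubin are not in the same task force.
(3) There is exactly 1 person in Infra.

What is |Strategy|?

3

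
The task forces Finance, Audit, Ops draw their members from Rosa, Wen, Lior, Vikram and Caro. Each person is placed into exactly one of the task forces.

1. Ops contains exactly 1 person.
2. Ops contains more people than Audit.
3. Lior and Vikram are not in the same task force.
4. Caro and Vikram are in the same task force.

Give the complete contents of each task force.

Finance = {Caro, Rosa, Vikram, Wen}; Audit = {}; Ops = {Lior}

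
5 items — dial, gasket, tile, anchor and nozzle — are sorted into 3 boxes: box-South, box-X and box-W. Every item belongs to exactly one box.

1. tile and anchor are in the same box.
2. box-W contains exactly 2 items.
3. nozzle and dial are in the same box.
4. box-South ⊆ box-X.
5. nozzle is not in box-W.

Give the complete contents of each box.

box-South = {}; box-X = {dial, gasket, nozzle}; box-W = {anchor, tile}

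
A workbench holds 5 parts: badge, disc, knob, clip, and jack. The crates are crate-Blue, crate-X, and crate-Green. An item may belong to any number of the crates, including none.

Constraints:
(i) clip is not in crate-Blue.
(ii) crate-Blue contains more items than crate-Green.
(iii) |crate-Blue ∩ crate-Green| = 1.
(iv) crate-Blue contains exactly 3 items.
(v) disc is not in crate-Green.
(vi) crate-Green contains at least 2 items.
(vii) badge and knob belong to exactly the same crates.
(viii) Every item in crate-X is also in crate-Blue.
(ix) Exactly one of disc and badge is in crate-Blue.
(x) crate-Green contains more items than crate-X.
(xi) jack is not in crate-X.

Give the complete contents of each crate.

crate-Blue = {badge, jack, knob}; crate-X = {}; crate-Green = {clip, jack}

From (i): clip ∉ crate-Blue.
From (v): disc ∉ crate-Green.
From (xi): jack ∉ crate-X.
(viii) contrapositive: clip ∉ crate-X.
Suppose badge ∉ crate-Blue: no assignment then satisfies all the clues, so badge ∈ crate-Blue.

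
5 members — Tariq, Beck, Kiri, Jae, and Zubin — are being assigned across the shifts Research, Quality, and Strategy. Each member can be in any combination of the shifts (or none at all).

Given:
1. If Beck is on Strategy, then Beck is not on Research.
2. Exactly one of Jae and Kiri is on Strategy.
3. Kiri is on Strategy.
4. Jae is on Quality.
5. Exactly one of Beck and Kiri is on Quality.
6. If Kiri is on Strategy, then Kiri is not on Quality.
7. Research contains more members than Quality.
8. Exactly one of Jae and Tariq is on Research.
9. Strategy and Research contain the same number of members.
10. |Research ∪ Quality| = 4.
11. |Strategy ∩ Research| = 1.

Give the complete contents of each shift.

From (3): Kiri ∈ Strategy.
From (4): Jae ∈ Quality.
(2) (exactly one): Jae ∉ Strategy.
(6): Kiri ∉ Quality.
(5) (exactly one): Beck ∈ Quality.
Suppose Tariq ∈ Research: no assignment then satisfies all the clues, so Tariq ∉ Research.

Research = {Jae, Kiri, Zubin}; Quality = {Beck, Jae}; Strategy = {Beck, Kiri, Tariq}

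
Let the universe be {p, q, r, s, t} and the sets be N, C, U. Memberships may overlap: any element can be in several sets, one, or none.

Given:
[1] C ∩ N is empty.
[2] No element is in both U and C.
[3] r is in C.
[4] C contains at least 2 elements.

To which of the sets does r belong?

From (3): r ∈ C.
(1) (disjoint): r ∉ N.
(2) (disjoint): r ∉ U.

r: C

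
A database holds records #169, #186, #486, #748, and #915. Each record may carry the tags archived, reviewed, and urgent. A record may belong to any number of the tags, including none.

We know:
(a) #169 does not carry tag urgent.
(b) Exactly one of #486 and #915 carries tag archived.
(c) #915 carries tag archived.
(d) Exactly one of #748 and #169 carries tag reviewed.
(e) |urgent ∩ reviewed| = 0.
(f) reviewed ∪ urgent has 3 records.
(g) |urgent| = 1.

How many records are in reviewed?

2

From (a): #169 ∉ urgent.
From (c): #915 ∈ archived.
(b) (exactly one): #486 ∉ archived.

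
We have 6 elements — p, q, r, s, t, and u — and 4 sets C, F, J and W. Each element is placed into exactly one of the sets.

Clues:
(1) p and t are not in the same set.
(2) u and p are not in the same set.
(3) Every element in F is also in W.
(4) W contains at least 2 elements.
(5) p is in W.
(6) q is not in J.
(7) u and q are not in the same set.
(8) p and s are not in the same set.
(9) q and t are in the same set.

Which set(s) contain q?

From (5): p ∈ W.
From (6): q ∉ J.
(1): t ∉ W.
(2): u ∉ W.
(3) contrapositive: t ∉ F.
(3) contrapositive: u ∉ F.
(8): s ∉ W.
(9): q matches t: q ∉ F.
(9): t matches q: t ∉ J.
(9): q matches t: q ∉ W.
Only one set left: q ∈ C.
Only one set left: u ∈ J.

q: C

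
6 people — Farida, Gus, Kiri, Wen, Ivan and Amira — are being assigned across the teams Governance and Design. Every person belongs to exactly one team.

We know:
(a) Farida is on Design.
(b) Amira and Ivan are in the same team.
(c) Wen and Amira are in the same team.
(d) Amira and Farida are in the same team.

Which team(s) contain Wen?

Wen: Design

From (a): Farida ∈ Design.
(d): Amira matches Farida: Amira ∉ Governance.
(d): Amira matches Farida: Amira ∈ Design.
(b): Ivan matches Amira: Ivan ∉ Governance.
(b): Ivan matches Amira: Ivan ∈ Design.
(c): Wen matches Amira: Wen ∉ Governance.
(c): Wen matches Amira: Wen ∈ Design.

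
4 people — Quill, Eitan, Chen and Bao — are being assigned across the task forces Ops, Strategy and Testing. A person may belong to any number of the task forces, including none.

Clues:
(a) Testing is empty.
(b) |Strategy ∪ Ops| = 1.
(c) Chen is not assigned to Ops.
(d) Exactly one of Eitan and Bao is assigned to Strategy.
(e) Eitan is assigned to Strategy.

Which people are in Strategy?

Strategy = {Eitan}

From (c): Chen ∉ Ops.
From (e): Eitan ∈ Strategy.
(a): Testing already has 0, so the rest are out.
(d) (exactly one): Bao ∉ Strategy.
Suppose Quill ∈ Strategy: no assignment then satisfies all the clues, so Quill ∉ Strategy.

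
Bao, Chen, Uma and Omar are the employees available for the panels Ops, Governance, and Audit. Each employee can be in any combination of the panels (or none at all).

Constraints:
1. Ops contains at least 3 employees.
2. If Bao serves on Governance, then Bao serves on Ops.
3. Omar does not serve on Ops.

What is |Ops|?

3

From (3): Omar ∉ Ops.
(1): only 3 candidates remain for Ops, so all are in.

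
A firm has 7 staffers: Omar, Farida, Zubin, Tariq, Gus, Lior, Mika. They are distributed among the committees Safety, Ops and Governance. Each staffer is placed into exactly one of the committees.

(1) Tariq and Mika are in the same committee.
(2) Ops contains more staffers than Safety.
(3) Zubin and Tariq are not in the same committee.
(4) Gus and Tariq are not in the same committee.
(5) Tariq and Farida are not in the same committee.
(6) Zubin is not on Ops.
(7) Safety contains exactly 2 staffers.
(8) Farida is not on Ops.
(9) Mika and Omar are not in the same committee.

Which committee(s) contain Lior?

Lior: Ops

From (6): Zubin ∉ Ops.
From (8): Farida ∉ Ops.
Suppose Lior ∈ Safety: no assignment then satisfies all the clues, so Lior ∉ Safety.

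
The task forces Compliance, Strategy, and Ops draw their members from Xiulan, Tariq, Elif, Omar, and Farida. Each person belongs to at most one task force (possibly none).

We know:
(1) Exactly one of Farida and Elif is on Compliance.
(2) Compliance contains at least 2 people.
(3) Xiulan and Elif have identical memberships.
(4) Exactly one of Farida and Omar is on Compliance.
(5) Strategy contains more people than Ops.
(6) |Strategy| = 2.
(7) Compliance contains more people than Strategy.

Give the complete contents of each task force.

Compliance = {Elif, Omar, Xiulan}; Strategy = {Farida, Tariq}; Ops = {}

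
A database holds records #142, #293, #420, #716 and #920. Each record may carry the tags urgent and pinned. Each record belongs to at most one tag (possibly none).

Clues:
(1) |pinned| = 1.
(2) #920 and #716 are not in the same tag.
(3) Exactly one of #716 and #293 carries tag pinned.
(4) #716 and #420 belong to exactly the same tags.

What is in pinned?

pinned = {#293}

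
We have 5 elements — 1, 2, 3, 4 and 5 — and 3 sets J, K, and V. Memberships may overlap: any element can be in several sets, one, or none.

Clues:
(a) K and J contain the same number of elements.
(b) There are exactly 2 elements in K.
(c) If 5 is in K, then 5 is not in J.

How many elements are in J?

2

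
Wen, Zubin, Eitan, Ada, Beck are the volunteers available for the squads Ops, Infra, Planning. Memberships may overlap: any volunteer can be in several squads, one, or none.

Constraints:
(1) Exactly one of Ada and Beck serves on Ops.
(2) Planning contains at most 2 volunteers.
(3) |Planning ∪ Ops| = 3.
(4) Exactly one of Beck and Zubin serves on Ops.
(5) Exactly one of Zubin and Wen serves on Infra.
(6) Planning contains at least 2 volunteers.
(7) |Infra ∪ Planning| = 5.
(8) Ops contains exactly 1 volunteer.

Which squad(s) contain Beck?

Beck: Infra, Ops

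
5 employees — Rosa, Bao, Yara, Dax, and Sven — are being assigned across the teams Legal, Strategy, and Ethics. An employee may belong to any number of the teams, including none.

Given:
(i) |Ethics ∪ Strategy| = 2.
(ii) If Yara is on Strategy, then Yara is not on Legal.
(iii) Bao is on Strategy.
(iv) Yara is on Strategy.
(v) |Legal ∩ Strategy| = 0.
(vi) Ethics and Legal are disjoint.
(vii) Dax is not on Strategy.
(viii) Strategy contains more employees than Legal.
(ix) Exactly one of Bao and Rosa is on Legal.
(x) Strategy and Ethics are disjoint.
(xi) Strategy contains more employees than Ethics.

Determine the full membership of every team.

Legal = {Rosa}; Strategy = {Bao, Yara}; Ethics = {}

From (iii): Bao ∈ Strategy.
From (iv): Yara ∈ Strategy.
From (vii): Dax ∉ Strategy.
(ii): Yara ∉ Legal.
(x) (disjoint): Bao ∉ Ethics.
(x) (disjoint): Yara ∉ Ethics.
Suppose Rosa ∉ Legal: no assignment then satisfies all the clues, so Rosa ∈ Legal.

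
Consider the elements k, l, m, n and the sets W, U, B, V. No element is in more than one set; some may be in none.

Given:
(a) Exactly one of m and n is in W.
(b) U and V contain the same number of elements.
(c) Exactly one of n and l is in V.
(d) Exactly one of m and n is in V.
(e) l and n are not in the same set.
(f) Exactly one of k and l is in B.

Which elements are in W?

W = {m}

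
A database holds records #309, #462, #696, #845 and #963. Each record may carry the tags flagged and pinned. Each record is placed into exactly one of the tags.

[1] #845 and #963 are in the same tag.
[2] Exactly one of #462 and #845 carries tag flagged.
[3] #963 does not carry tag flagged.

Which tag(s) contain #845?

From (3): #963 ∉ flagged.
(1): #845 matches #963: #845 ∉ flagged.
(2) (exactly one): #462 ∈ flagged.
Only one tag left: #845 ∈ pinned.
Only one tag left: #963 ∈ pinned.

#845: pinned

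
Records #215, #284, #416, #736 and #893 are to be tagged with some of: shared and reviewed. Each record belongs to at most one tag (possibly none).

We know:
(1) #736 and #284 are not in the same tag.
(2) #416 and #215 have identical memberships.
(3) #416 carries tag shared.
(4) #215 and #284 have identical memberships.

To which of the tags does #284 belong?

From (3): #416 ∈ shared.
(2): #215 matches #416: #215 ∈ shared.
(4): #284 matches #215: #284 ∈ shared.
(1): #736 ∉ shared.

#284: shared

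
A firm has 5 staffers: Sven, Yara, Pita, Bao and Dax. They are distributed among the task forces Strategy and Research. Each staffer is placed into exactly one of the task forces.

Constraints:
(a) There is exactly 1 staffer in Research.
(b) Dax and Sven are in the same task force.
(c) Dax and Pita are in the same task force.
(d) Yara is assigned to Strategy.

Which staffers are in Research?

Research = {Bao}

From (d): Yara ∈ Strategy.
Suppose Sven ∈ Research: no assignment then satisfies all the clues, so Sven ∉ Research.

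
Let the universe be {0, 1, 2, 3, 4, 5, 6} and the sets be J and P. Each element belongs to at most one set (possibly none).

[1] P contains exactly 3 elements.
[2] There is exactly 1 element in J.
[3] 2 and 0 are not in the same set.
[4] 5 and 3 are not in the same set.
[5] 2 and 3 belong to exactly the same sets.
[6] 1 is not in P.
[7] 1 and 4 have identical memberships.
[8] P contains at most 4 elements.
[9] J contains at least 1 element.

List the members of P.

P = {2, 3, 6}

From (6): 1 ∉ P.
(7): 4 matches 1: 4 ∉ P.
Suppose 0 ∈ P: no assignment then satisfies all the clues, so 0 ∉ P.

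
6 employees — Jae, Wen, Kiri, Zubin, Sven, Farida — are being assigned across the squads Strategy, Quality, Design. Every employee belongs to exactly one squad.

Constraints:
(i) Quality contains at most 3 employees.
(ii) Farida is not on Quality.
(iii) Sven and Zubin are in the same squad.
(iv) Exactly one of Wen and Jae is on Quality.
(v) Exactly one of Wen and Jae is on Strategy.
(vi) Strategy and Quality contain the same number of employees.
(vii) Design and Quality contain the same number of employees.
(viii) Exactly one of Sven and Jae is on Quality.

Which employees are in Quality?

From (ii): Farida ∉ Quality.
Suppose Jae ∉ Quality: no assignment then satisfies all the clues, so Jae ∈ Quality.

Quality = {Jae, Kiri}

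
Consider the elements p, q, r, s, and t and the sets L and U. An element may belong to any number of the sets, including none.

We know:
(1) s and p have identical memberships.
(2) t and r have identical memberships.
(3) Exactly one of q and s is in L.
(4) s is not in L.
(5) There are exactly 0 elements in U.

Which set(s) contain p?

From (4): s ∉ L.
(1): p matches s: p ∉ L.
(3) (exactly one): q ∈ L.
(5): U already has 0, so the rest are out.

p: none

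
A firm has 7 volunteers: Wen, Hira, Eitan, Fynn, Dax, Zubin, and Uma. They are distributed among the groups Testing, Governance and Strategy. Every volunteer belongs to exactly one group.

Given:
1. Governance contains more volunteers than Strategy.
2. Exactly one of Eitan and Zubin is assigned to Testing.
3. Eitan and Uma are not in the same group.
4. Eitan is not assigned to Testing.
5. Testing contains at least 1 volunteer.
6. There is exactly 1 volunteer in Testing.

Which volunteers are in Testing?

Testing = {Zubin}

From (4): Eitan ∉ Testing.
(2) (exactly one): Zubin ∈ Testing.
(6): Testing already has 1, so the rest are out.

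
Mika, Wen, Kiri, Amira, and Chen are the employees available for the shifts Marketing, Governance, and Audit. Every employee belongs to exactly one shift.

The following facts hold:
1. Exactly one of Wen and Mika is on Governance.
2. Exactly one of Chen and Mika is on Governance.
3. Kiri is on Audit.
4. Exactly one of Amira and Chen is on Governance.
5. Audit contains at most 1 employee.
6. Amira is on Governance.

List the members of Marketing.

Marketing = {Chen, Wen}

From (3): Kiri ∈ Audit.
From (6): Amira ∈ Governance.
(4) (exactly one): Chen ∉ Governance.
(5): Audit already has 1, so the rest are out.
Only one shift left: Chen ∈ Marketing.
(2) (exactly one): Mika ∈ Governance.
(1) (exactly one): Wen ∉ Governance.
Only one shift left: Wen ∈ Marketing.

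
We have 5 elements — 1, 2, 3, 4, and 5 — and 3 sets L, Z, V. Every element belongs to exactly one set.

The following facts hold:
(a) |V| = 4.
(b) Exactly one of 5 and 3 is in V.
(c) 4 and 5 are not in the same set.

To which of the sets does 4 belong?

4: V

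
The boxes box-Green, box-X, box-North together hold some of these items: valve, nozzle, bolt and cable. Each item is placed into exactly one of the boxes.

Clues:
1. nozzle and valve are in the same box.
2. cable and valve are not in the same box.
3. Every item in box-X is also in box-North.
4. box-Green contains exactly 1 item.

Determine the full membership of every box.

box-Green = {cable}; box-X = {}; box-North = {bolt, nozzle, valve}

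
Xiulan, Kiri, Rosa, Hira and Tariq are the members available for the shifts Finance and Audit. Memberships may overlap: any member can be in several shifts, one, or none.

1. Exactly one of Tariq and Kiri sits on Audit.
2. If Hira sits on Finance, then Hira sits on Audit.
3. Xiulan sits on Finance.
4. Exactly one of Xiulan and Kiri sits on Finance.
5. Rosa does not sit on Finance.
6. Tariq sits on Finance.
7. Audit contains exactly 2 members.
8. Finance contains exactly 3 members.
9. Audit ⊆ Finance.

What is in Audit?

From (3): Xiulan ∈ Finance.
From (5): Rosa ∉ Finance.
From (6): Tariq ∈ Finance.
(4) (exactly one): Kiri ∉ Finance.
(8): only 3 candidates remain for Finance, so all are in.
(9) contrapositive: Kiri ∉ Audit.
(9) contrapositive: Rosa ∉ Audit.
(1) (exactly one): Tariq ∈ Audit.
(2): Hira ∈ Audit.
(7): Audit already has 2, so the rest are out.

Audit = {Hira, Tariq}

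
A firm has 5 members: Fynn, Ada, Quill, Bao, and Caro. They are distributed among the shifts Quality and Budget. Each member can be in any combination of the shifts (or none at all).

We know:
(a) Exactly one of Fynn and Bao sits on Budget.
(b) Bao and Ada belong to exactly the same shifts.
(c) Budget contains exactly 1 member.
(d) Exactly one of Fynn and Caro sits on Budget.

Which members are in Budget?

Budget = {Fynn}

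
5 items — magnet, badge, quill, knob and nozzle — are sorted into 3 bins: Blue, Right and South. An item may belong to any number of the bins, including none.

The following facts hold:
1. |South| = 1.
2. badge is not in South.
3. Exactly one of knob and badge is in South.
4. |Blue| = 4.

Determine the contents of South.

South = {knob}

From (2): badge ∉ South.
(3) (exactly one): knob ∈ South.
(1): South already has 1, so the rest are out.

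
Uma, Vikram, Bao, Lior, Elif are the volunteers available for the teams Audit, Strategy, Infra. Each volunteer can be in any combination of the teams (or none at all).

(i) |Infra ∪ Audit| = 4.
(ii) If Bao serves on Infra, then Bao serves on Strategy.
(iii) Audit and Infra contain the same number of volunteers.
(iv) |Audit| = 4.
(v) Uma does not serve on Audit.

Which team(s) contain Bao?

Bao: Audit, Infra, Strategy

From (v): Uma ∉ Audit.
(iv): only 4 candidates remain for Audit, so all are in.
Suppose Bao ∉ Strategy: no assignment then satisfies all the clues, so Bao ∈ Strategy.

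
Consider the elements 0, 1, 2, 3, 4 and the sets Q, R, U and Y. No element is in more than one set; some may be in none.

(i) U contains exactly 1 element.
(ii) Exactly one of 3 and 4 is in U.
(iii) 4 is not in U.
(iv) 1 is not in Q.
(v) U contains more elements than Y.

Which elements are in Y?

Y = {}

From (iii): 4 ∉ U.
From (iv): 1 ∉ Q.
(ii) (exactly one): 3 ∈ U.
(i): U already has 1, so the rest are out.
Suppose 0 ∈ Y: no assignment then satisfies all the clues, so 0 ∉ Y.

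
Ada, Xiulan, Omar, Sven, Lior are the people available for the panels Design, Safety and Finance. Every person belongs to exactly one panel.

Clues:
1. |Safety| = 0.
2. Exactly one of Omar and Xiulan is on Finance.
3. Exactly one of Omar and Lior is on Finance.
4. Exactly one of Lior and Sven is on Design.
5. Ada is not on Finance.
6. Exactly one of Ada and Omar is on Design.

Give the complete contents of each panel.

From (5): Ada ∉ Finance.
(1): Safety already has 0, so the rest are out.
Only one panel left: Ada ∈ Design.
(6) (exactly one): Omar ∉ Design.
Only one panel left: Omar ∈ Finance.
(2) (exactly one): Xiulan ∉ Finance.
(3) (exactly one): Lior ∉ Finance.
Only one panel left: Xiulan ∈ Design.
Only one panel left: Lior ∈ Design.
(4) (exactly one): Sven ∉ Design.
Only one panel left: Sven ∈ Finance.

Design = {Ada, Lior, Xiulan}; Safety = {}; Finance = {Omar, Sven}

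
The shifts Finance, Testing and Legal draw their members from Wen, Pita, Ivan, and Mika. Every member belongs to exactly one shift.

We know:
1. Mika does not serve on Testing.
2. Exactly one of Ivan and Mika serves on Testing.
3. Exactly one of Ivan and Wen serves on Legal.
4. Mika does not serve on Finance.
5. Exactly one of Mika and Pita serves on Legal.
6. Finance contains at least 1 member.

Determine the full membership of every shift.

Finance = {Pita}; Testing = {Ivan}; Legal = {Mika, Wen}

From (1): Mika ∉ Testing.
From (4): Mika ∉ Finance.
(2) (exactly one): Ivan ∈ Testing.
(3) (exactly one): Wen ∈ Legal.
(6): only 1 candidates remain for Finance, so all are in.
Only one shift left: Mika ∈ Legal.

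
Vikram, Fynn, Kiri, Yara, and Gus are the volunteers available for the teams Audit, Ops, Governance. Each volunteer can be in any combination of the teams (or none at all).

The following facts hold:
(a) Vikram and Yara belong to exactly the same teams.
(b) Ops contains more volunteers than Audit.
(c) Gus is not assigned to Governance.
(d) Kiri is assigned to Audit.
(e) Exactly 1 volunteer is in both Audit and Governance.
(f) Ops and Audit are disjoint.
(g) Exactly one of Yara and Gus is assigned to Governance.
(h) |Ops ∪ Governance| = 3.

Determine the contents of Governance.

From (c): Gus ∉ Governance.
From (d): Kiri ∈ Audit.
(f) (disjoint): Kiri ∉ Ops.
(g) (exactly one): Yara ∈ Governance.
(a): Vikram matches Yara: Vikram ∈ Governance.
Suppose Fynn ∈ Governance: no assignment then satisfies all the clues, so Fynn ∉ Governance.

Governance = {Kiri, Vikram, Yara}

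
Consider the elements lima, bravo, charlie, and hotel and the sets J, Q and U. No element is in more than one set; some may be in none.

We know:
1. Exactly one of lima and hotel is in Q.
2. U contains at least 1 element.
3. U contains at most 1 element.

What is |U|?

1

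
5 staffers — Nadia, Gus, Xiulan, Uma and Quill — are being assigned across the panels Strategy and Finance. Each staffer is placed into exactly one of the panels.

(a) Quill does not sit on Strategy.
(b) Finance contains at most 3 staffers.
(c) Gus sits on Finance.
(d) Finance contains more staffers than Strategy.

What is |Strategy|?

2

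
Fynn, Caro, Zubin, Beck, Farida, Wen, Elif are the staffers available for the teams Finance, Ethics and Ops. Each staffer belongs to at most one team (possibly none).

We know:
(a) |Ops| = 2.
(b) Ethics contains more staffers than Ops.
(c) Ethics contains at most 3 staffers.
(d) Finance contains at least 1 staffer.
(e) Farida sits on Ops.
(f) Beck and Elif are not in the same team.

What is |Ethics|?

3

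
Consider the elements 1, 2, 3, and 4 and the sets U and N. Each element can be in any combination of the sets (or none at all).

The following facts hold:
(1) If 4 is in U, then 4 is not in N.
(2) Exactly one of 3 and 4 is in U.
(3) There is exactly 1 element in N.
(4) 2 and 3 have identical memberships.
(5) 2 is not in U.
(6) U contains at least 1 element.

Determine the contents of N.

N = {1}

From (5): 2 ∉ U.
(4): 3 matches 2: 3 ∉ U.
(2) (exactly one): 4 ∈ U.
(1): 4 ∉ N.
Suppose 1 ∉ N: no assignment then satisfies all the clues, so 1 ∈ N.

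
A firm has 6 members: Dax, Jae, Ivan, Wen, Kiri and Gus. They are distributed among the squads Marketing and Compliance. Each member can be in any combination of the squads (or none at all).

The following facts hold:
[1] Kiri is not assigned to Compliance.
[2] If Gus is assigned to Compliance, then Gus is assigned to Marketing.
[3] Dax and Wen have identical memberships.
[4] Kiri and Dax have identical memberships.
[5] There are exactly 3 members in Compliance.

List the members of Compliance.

From (1): Kiri ∉ Compliance.
(4): Dax matches Kiri: Dax ∉ Compliance.
(3): Wen matches Dax: Wen ∉ Compliance.
(5): only 3 candidates remain for Compliance, so all are in.
(2): Gus ∈ Marketing.

Compliance = {Gus, Ivan, Jae}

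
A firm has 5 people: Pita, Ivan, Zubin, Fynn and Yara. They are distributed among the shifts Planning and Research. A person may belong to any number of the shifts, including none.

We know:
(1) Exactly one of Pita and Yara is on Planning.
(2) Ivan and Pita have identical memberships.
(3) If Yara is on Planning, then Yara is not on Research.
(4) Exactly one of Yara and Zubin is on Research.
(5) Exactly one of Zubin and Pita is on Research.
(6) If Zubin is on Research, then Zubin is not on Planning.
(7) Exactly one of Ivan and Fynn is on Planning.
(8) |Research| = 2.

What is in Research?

Research = {Fynn, Zubin}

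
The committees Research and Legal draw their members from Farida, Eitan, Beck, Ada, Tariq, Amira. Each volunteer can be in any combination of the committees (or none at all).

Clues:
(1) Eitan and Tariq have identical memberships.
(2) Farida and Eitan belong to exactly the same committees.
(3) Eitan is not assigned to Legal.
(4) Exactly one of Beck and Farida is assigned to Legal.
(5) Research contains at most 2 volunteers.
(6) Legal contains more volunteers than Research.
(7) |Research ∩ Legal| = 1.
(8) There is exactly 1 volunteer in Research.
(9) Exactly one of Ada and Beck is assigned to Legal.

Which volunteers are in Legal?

Legal = {Amira, Beck}

From (3): Eitan ∉ Legal.
(1): Tariq matches Eitan: Tariq ∉ Legal.
(2): Farida matches Eitan: Farida ∉ Legal.
(4) (exactly one): Beck ∈ Legal.
(9) (exactly one): Ada ∉ Legal.
Suppose Amira ∉ Legal: no assignment then satisfies all the clues, so Amira ∈ Legal.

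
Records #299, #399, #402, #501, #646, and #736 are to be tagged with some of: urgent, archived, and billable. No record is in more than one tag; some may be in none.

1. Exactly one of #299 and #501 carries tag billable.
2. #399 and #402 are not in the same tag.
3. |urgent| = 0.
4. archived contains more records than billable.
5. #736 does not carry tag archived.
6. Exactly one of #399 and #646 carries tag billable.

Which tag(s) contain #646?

From (5): #736 ∉ archived.
(3): urgent already has 0, so the rest are out.
Suppose #646 ∉ archived: no assignment then satisfies all the clues, so #646 ∈ archived.

#646: archived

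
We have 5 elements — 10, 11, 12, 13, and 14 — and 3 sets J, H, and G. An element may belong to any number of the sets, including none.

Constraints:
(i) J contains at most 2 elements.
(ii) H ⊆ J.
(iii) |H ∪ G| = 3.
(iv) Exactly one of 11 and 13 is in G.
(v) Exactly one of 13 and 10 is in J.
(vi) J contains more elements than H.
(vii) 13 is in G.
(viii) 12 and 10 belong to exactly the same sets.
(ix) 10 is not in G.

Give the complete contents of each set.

J = {11, 13}; H = {11}; G = {13, 14}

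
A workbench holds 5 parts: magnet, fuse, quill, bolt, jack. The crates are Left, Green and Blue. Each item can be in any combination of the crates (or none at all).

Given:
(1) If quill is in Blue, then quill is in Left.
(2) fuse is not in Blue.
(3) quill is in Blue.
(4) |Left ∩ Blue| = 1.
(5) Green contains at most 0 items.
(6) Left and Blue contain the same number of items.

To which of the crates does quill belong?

From (2): fuse ∉ Blue.
From (3): quill ∈ Blue.
(1): quill ∈ Left.
(5): Green already has 0, so the rest are out.

quill: Blue, Left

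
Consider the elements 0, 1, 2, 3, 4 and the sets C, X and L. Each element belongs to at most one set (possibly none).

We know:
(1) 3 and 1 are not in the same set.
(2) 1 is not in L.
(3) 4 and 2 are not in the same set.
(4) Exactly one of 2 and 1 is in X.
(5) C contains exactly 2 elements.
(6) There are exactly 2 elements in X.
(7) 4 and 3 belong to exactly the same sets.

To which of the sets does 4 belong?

From (2): 1 ∉ L.
Suppose 4 ∉ C: no assignment then satisfies all the clues, so 4 ∈ C.

4: C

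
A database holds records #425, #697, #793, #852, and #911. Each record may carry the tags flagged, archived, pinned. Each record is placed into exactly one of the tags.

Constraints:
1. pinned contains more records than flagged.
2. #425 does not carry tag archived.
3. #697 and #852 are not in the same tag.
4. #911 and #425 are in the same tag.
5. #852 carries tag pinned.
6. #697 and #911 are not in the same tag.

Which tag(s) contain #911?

#911: pinned

From (2): #425 ∉ archived.
From (5): #852 ∈ pinned.
(3): #697 ∉ pinned.
(4): #911 matches #425: #911 ∉ archived.
Suppose #911 ∈ flagged: no assignment then satisfies all the clues, so #911 ∉ flagged.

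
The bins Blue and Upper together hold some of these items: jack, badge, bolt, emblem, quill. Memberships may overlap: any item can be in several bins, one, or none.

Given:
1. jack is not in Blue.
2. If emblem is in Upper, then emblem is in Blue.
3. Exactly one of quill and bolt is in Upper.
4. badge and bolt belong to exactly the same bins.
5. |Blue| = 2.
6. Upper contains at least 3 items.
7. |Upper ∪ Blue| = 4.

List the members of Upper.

Upper = {badge, bolt, emblem}

From (1): jack ∉ Blue.
Suppose jack ∈ Upper: no assignment then satisfies all the clues, so jack ∉ Upper.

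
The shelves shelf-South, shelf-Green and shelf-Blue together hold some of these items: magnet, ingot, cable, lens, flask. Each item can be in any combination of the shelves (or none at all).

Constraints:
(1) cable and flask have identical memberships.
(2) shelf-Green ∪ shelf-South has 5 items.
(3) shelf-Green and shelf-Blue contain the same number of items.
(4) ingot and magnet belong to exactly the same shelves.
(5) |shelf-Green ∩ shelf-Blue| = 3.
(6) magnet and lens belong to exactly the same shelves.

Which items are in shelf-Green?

shelf-Green = {ingot, lens, magnet}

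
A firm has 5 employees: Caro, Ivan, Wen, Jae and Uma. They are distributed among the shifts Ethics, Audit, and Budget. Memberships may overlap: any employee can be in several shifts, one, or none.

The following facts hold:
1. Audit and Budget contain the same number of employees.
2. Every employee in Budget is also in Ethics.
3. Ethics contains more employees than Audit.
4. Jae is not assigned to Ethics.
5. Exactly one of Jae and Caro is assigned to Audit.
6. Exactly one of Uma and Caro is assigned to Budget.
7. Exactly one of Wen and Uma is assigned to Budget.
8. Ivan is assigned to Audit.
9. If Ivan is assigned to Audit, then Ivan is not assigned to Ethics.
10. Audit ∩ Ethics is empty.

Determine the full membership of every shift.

Ethics = {Caro, Uma, Wen}; Audit = {Ivan, Jae}; Budget = {Caro, Wen}

From (4): Jae ∉ Ethics.
From (8): Ivan ∈ Audit.
(2) contrapositive: Jae ∉ Budget.
(9): Ivan ∉ Ethics.
(2) contrapositive: Ivan ∉ Budget.
Suppose Caro ∉ Ethics: no assignment then satisfies all the clues, so Caro ∈ Ethics.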